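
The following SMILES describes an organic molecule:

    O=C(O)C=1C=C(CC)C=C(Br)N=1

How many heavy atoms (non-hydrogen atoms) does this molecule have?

Every atom symbol written in the SMILES (organic subset) is one heavy atom; implicit H are not written.
Heavy atoms by element → Br:1, C:8, N:1, O:2.
Total: 12.

12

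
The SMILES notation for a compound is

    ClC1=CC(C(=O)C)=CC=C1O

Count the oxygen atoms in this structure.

Scan the SMILES for O atoms (remember two-letter symbols like Cl and Br are single atoms).
Oxygen count: 2.

2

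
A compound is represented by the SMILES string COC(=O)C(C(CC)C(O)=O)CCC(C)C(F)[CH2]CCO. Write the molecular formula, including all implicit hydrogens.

C15H27FO5

Walk through each heavy atom and fill implicit hydrogens from standard valence (C 4, N 3, O 2, S 2, halogen 1):
  atom 1: C, bond orders sum to 1 (valence 4) → 3 H
  atom 2: O, bond orders sum to 2 (valence 2) → 0 H
  atom 3: C, bond orders sum to 4 (valence 4) → 0 H
  atom 4: O, bond orders sum to 2 (valence 2) → 0 H
  atom 5: C, bond orders sum to 3 (valence 4) → 1 H
  atom 6: C, bond orders sum to 3 (valence 4) → 1 H
  atom 7: C, bond orders sum to 2 (valence 4) → 2 H
  atom 8: C, bond orders sum to 1 (valence 4) → 3 H
  atom 9: C, bond orders sum to 4 (valence 4) → 0 H
  atom 10: O, bond orders sum to 1 (valence 2) → 1 H
  atom 11: O, bond orders sum to 2 (valence 2) → 0 H
  atom 12: C, bond orders sum to 2 (valence 4) → 2 H
  atom 13: C, bond orders sum to 2 (valence 4) → 2 H
  atom 14: C, bond orders sum to 3 (valence 4) → 1 H
  atom 15: C, bond orders sum to 1 (valence 4) → 3 H
  atom 16: C, bond orders sum to 3 (valence 4) → 1 H
  atom 17: F (halogen, monovalent) → 0 H
  atom 18: C with explicit H count 2
  atom 19: C, bond orders sum to 2 (valence 4) → 2 H
  atom 20: C, bond orders sum to 2 (valence 4) → 2 H
  atom 21: O, bond orders sum to 1 (valence 2) → 1 H
Totals → C:15, H:27, F:1, O:5.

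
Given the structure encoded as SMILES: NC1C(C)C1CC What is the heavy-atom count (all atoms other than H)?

7

Every atom symbol written in the SMILES (organic subset) is one heavy atom; implicit H are not written.
Heavy atoms by element → C:6, N:1.
Total: 7.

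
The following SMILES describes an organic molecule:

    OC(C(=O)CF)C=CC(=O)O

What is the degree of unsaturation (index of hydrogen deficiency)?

Molecular formula: C6H7FO4.
DoU = (2C + 2 + N − H − X) / 2, where X is the halogen count and O/S are ignored.
    = (2·6 + 2 + 0 − 7 − 1) / 2 = 6 / 2 = 3.

3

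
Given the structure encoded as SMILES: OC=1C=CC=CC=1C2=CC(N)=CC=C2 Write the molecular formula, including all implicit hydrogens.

Walk through each heavy atom and fill implicit hydrogens from standard valence (C 4, N 3, O 2, S 2, halogen 1):
  atom 1: O, bond orders sum to 1 (valence 2) → 1 H
  atom 2: C, bond orders sum to 4 (valence 4) → 0 H
  atom 3: C, bond orders sum to 3 (valence 4) → 1 H
  atom 4: C, bond orders sum to 3 (valence 4) → 1 H
  atom 5: C, bond orders sum to 3 (valence 4) → 1 H
  atom 6: C, bond orders sum to 3 (valence 4) → 1 H
  atom 7: C, bond orders sum to 4 (valence 4) → 0 H
  atom 8: C, bond orders sum to 4 (valence 4) → 0 H
  atom 9: C, bond orders sum to 3 (valence 4) → 1 H
  atom 10: C, bond orders sum to 4 (valence 4) → 0 H
  atom 11: N, bond orders sum to 1 (valence 3) → 2 H
  atom 12: C, bond orders sum to 3 (valence 4) → 1 H
  atom 13: C, bond orders sum to 3 (valence 4) → 1 H
  atom 14: C, bond orders sum to 3 (valence 4) → 1 H
Totals → C:12, H:11, N:1, O:1.
In Hill order: C12H11NO.

C12H11NO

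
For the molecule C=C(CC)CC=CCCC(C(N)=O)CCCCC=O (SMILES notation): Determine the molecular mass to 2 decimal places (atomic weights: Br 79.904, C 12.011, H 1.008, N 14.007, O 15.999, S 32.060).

265.40 g/mol

First, the molecular formula is C16H27NO2 (counting implicit H from valence).
  C: 16 × 12.011 = 192.176
  H: 27 × 1.008 = 27.216
  N: 1 × 14.007 = 14.007
  O: 2 × 15.999 = 31.998
Sum: 16×12.011 + 27×1.008 + 1×14.007 + 2×15.999 = 265.397 → 265.40 g/mol.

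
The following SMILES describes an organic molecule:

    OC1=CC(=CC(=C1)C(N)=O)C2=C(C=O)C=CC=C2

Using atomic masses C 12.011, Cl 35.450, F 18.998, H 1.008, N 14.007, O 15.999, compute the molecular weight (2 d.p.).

First, the molecular formula is C14H11NO3 (counting implicit H from valence).
  C: 14 × 12.011 = 168.154
  H: 11 × 1.008 = 11.088
  N: 1 × 14.007 = 14.007
  O: 3 × 15.999 = 47.997
Sum: 14×12.011 + 11×1.008 + 1×14.007 + 3×15.999 = 241.246 → 241.25 g/mol.

241.25 g/mol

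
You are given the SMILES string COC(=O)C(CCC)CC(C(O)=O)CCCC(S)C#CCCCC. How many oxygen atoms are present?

4

Scan the SMILES for O atoms (remember two-letter symbols like Cl and Br are single atoms).
Oxygen count: 4.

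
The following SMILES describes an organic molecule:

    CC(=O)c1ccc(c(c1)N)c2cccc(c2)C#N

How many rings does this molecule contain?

In SMILES, each pair of matching ring-closure digits denotes one ring-closing bond; the number of such bonds equals the number of independent rings.
Ring-closure bonds here: 2.

2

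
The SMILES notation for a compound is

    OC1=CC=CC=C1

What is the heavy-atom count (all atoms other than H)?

7

Every atom symbol written in the SMILES (organic subset) is one heavy atom; implicit H are not written.
Heavy atoms by element → C:6, O:1.
Total: 7.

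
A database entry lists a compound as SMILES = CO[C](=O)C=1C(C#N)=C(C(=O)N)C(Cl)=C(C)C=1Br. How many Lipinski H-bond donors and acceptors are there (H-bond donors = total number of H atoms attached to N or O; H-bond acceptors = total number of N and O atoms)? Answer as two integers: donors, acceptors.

2, 5

Donors: find every N or O and count the H atoms it carries.
  atom 2 (O): bond orders sum to 2 → 0 H
  atom 4 (O): bond orders sum to 2 → 0 H
  atom 8 (N): bond orders sum to 3 → 0 H
  atom 11 (O): bond orders sum to 2 → 0 H
  atom 12 (N): bond orders sum to 1 → 2 H
Lipinski HBD = 2.
Acceptors: N atoms = 2, O atoms = 3 → HBA = 5.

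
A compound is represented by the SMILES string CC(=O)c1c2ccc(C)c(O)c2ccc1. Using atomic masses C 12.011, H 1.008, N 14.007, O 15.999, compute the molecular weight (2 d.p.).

200.24 g/mol

First, the molecular formula is C13H12O2 (counting implicit H from valence).
  C: 13 × 12.011 = 156.143
  H: 12 × 1.008 = 12.096
  O: 2 × 15.999 = 31.998
Sum: 13×12.011 + 12×1.008 + 2×15.999 = 200.237 → 200.24 g/mol.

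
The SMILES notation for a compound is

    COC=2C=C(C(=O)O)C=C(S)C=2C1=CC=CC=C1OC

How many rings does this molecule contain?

2

In SMILES, each pair of matching ring-closure digits denotes one ring-closing bond; the number of such bonds equals the number of independent rings.
Ring-closure bonds here: 2.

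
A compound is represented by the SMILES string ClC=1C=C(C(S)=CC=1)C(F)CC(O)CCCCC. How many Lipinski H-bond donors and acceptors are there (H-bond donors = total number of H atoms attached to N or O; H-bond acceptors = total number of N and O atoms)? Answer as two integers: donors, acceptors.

Donors: find every N or O and count the H atoms it carries.
  atom 13 (O): bond orders sum to 1 → 1 H
Lipinski HBD = 1.
Acceptors: N atoms = 0, O atoms = 1 → HBA = 1.

1, 1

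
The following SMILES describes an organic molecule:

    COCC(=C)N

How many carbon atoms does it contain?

4

Count every carbon token in the SMILES (each C, including those in ring-closure positions and inside branches).
Carbon count: 4.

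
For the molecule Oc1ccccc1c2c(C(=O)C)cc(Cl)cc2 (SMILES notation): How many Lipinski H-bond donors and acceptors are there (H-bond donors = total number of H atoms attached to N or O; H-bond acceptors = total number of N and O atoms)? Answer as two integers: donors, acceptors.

Donors: find every N or O and count the H atoms it carries.
  atom 1 (O): bond orders sum to 1 → 1 H
  atom 11 (O): bond orders sum to 2 → 0 H
Lipinski HBD = 1.
Acceptors: N atoms = 0, O atoms = 2 → HBA = 2.

1, 2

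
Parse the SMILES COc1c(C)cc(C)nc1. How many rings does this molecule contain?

1

In SMILES, each pair of matching ring-closure digits denotes one ring-closing bond; the number of such bonds equals the number of independent rings.
Ring-closure bonds here: 1.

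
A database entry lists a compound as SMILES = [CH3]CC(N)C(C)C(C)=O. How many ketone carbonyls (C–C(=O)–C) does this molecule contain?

1

The ketone motif appears at heavy-atom position 7 in the SMILES.
Other groups present: 1 primary amine.
Ketone count: 1.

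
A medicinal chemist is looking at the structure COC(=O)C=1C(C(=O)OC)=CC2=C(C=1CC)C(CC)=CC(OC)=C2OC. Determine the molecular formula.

C20H24O6

Walk through each heavy atom and fill implicit hydrogens from standard valence (C 4, N 3, O 2, S 2, halogen 1):
  atom 1: C, bond orders sum to 1 (valence 4) → 3 H
  atom 2: O, bond orders sum to 2 (valence 2) → 0 H
  atom 3: C, bond orders sum to 4 (valence 4) → 0 H
  atom 4: O, bond orders sum to 2 (valence 2) → 0 H
  atom 5: C, bond orders sum to 4 (valence 4) → 0 H
  atom 6: C, bond orders sum to 4 (valence 4) → 0 H
  atom 7: C, bond orders sum to 4 (valence 4) → 0 H
  atom 8: O, bond orders sum to 2 (valence 2) → 0 H
  atom 9: O, bond orders sum to 2 (valence 2) → 0 H
  atom 10: C, bond orders sum to 1 (valence 4) → 3 H
  atom 11: C, bond orders sum to 3 (valence 4) → 1 H
  atom 12: C, bond orders sum to 4 (valence 4) → 0 H
  atom 13: C, bond orders sum to 4 (valence 4) → 0 H
  atom 14: C, bond orders sum to 4 (valence 4) → 0 H
  atom 15: C, bond orders sum to 2 (valence 4) → 2 H
  atom 16: C, bond orders sum to 1 (valence 4) → 3 H
  atom 17: C, bond orders sum to 4 (valence 4) → 0 H
  atom 18: C, bond orders sum to 2 (valence 4) → 2 H
  atom 19: C, bond orders sum to 1 (valence 4) → 3 H
  atom 20: C, bond orders sum to 3 (valence 4) → 1 H
  atom 21: C, bond orders sum to 4 (valence 4) → 0 H
  atom 22: O, bond orders sum to 2 (valence 2) → 0 H
  atom 23: C, bond orders sum to 1 (valence 4) → 3 H
  atom 24: C, bond orders sum to 4 (valence 4) → 0 H
  atom 25: O, bond orders sum to 2 (valence 2) → 0 H
  atom 26: C, bond orders sum to 1 (valence 4) → 3 H
Totals → C:20, H:24, O:6.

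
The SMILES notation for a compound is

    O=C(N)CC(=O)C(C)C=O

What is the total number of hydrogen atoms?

Walk through each heavy atom and fill implicit hydrogens from standard valence (C 4, N 3, O 2, S 2, halogen 1):
  atom 1: O, bond orders sum to 2 (valence 2) → 0 H
  atom 2: C, bond orders sum to 4 (valence 4) → 0 H
  atom 3: N, bond orders sum to 1 (valence 3) → 2 H
  atom 4: C, bond orders sum to 2 (valence 4) → 2 H
  atom 5: C, bond orders sum to 4 (valence 4) → 0 H
  atom 6: O, bond orders sum to 2 (valence 2) → 0 H
  atom 7: C, bond orders sum to 3 (valence 4) → 1 H
  atom 8: C, bond orders sum to 1 (valence 4) → 3 H
  atom 9: C, bond orders sum to 3 (valence 4) → 1 H
  atom 10: O, bond orders sum to 2 (valence 2) → 0 H
Total hydrogens: 9.

9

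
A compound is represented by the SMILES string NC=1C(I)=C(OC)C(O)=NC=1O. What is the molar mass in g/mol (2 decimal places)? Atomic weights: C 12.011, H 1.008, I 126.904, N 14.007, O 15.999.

282.04 g/mol

First, the molecular formula is C6H7IN2O3 (counting implicit H from valence).
  C: 6 × 12.011 = 72.066
  H: 7 × 1.008 = 7.056
  I: 1 × 126.904 = 126.904
  N: 2 × 14.007 = 28.014
  O: 3 × 15.999 = 47.997
Sum: 6×12.011 + 7×1.008 + 1×126.904 + 2×14.007 + 3×15.999 = 282.037 → 282.04 g/mol.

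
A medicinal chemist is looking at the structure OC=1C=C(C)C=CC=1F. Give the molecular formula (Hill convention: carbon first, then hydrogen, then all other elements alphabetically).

Walk through each heavy atom and fill implicit hydrogens from standard valence (C 4, N 3, O 2, S 2, halogen 1):
  atom 1: O, bond orders sum to 1 (valence 2) → 1 H
  atom 2: C, bond orders sum to 4 (valence 4) → 0 H
  atom 3: C, bond orders sum to 3 (valence 4) → 1 H
  atom 4: C, bond orders sum to 4 (valence 4) → 0 H
  atom 5: C, bond orders sum to 1 (valence 4) → 3 H
  atom 6: C, bond orders sum to 3 (valence 4) → 1 H
  atom 7: C, bond orders sum to 3 (valence 4) → 1 H
  atom 8: C, bond orders sum to 4 (valence 4) → 0 H
  atom 9: F (halogen, monovalent) → 0 H
Totals → C:7, H:7, F:1, O:1.

C7H7FO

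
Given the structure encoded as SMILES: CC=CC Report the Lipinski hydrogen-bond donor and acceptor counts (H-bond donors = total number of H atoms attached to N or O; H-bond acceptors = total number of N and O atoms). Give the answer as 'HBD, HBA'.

0, 0

Donors: find every N or O and count the H atoms it carries.
  (no N or O atoms present)
Lipinski HBD = 0.
Acceptors: N atoms = 0, O atoms = 0 → HBA = 0.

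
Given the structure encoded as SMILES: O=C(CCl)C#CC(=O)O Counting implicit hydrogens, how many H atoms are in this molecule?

Walk through each heavy atom and fill implicit hydrogens from standard valence (C 4, N 3, O 2, S 2, halogen 1):
  atom 1: O, bond orders sum to 2 (valence 2) → 0 H
  atom 2: C, bond orders sum to 4 (valence 4) → 0 H
  atom 3: C, bond orders sum to 2 (valence 4) → 2 H
  atom 4: Cl (halogen, monovalent) → 0 H
  atom 5: C, bond orders sum to 4 (valence 4) → 0 H
  atom 6: C, bond orders sum to 4 (valence 4) → 0 H
  atom 7: C, bond orders sum to 4 (valence 4) → 0 H
  atom 8: O, bond orders sum to 2 (valence 2) → 0 H
  atom 9: O, bond orders sum to 1 (valence 2) → 1 H
Total hydrogens: 3.

3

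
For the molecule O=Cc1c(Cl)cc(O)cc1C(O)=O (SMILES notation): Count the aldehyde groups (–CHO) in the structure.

1

The aldehyde motif appears at heavy-atom position 2 in the SMILES.
Other groups present: 1 carboxylic acid, 1 hydroxyl.
Aldehyde count: 1.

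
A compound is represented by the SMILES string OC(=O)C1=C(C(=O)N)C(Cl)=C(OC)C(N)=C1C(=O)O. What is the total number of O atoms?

Scan the SMILES for O atoms (remember two-letter symbols like Cl and Br are single atoms).
Oxygen count: 6.

6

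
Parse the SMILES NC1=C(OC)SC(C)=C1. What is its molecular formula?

Walk through each heavy atom and fill implicit hydrogens from standard valence (C 4, N 3, O 2, S 2, halogen 1):
  atom 1: N, bond orders sum to 1 (valence 3) → 2 H
  atom 2: C, bond orders sum to 4 (valence 4) → 0 H
  atom 3: C, bond orders sum to 4 (valence 4) → 0 H
  atom 4: O, bond orders sum to 2 (valence 2) → 0 H
  atom 5: C, bond orders sum to 1 (valence 4) → 3 H
  atom 6: S, bond orders sum to 2 (valence 2) → 0 H
  atom 7: C, bond orders sum to 4 (valence 4) → 0 H
  atom 8: C, bond orders sum to 1 (valence 4) → 3 H
  atom 9: C, bond orders sum to 3 (valence 4) → 1 H
Totals → C:6, H:9, N:1, O:1, S:1.

C6H9NOS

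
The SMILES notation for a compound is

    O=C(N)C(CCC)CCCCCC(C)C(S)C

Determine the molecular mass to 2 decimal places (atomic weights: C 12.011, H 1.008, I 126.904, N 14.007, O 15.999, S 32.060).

First, the molecular formula is C14H29NOS (counting implicit H from valence).
  C: 14 × 12.011 = 168.154
  H: 29 × 1.008 = 29.232
  N: 1 × 14.007 = 14.007
  O: 1 × 15.999 = 15.999
  S: 1 × 32.060 = 32.060
Sum: 14×12.011 + 29×1.008 + 1×14.007 + 1×15.999 + 1×32.060 = 259.452 → 259.45 g/mol.

259.45 g/mol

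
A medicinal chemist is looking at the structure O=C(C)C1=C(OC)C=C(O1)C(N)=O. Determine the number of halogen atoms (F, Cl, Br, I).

0

Scan the SMILES for the halogen motif — none present.
Groups that are present: 1 amide, 1 ether, 1 ketone.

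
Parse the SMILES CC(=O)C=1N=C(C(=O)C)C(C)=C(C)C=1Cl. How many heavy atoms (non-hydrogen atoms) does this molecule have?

15

Every atom symbol written in the SMILES (organic subset) is one heavy atom; implicit H are not written.
Heavy atoms by element → C:11, Cl:1, N:1, O:2.
Total: 15.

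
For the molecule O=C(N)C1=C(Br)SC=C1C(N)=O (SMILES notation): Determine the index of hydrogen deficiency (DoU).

5

Molecular formula: C6H5BrN2O2S.
DoU = (2C + 2 + N − H − X) / 2, where X is the halogen count and O/S are ignored.
    = (2·6 + 2 + 2 − 5 − 1) / 2 = 10 / 2 = 5.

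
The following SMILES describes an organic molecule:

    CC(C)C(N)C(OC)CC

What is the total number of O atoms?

Scan the SMILES for O atoms (remember two-letter symbols like Cl and Br are single atoms).
Oxygen count: 1.

1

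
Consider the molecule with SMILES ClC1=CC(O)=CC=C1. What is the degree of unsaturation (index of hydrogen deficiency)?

4

Molecular formula: C6H5ClO.
DoU = (2C + 2 + N − H − X) / 2, where X is the halogen count and O/S are ignored.
    = (2·6 + 2 + 0 − 5 − 1) / 2 = 8 / 2 = 4.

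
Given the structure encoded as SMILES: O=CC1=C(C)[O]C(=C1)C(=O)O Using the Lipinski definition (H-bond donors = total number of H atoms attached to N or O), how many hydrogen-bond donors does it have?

Donors: find every N or O and count the H atoms it carries.
  atom 1 (O): bond orders sum to 2 → 0 H
  atom 6 (O): bond orders sum to 2 → 0 H
  atom 10 (O): bond orders sum to 2 → 0 H
  atom 11 (O): bond orders sum to 1 → 1 H
Lipinski HBD = 1.

1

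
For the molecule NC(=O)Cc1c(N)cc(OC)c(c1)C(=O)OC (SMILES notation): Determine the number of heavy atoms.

17

Every atom symbol written in the SMILES (organic subset) is one heavy atom; implicit H are not written.
Heavy atoms by element → C:11, N:2, O:4.
Total: 17.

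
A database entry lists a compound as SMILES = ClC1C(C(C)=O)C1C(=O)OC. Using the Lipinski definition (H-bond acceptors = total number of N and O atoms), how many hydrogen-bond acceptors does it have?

3

N atoms: 0; O atoms: 3.
Lipinski HBA = 0 + 3 = 3.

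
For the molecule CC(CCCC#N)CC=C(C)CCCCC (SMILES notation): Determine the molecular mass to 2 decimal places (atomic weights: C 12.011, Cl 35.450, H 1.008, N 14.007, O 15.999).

First, the molecular formula is C15H27N (counting implicit H from valence).
  C: 15 × 12.011 = 180.165
  H: 27 × 1.008 = 27.216
  N: 1 × 14.007 = 14.007
Sum: 15×12.011 + 27×1.008 + 1×14.007 = 221.388 → 221.39 g/mol.

221.39 g/mol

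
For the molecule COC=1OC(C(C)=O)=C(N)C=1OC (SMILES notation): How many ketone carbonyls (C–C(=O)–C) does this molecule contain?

1

The ketone motif appears at heavy-atom position 6 in the SMILES.
Other groups present: 2 ether, 1 primary amine.
Ketone count: 1.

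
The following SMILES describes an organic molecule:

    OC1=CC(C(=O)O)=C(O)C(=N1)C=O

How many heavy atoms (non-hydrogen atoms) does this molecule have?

Every atom symbol written in the SMILES (organic subset) is one heavy atom; implicit H are not written.
Heavy atoms by element → C:7, N:1, O:5.
Total: 13.

13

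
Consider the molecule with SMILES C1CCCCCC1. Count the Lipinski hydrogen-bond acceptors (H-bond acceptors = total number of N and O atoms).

0

N atoms: 0; O atoms: 0.
Lipinski HBA = 0 + 0 = 0.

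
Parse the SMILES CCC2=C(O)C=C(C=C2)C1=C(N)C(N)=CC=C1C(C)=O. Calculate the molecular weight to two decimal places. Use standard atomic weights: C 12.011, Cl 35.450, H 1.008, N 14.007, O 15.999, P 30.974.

270.33 g/mol

First, the molecular formula is C16H18N2O2 (counting implicit H from valence).
  C: 16 × 12.011 = 192.176
  H: 18 × 1.008 = 18.144
  N: 2 × 14.007 = 28.014
  O: 2 × 15.999 = 31.998
Sum: 16×12.011 + 18×1.008 + 2×14.007 + 2×15.999 = 270.332 → 270.33 g/mol.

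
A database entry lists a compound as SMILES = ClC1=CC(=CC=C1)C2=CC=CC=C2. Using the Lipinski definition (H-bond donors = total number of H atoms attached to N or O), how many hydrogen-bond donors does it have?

Donors: find every N or O and count the H atoms it carries.
  (no N or O atoms present)
Lipinski HBD = 0.

0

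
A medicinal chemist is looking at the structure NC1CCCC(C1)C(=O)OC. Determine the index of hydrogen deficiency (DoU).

2

Molecular formula: C8H15NO2.
DoU = (2C + 2 + N − H − X) / 2, where X is the halogen count and O/S are ignored.
    = (2·8 + 2 + 1 − 15 − 0) / 2 = 4 / 2 = 2.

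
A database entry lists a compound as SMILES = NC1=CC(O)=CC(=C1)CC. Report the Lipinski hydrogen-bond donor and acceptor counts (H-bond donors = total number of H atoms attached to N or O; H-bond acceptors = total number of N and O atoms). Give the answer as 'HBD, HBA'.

3, 2

Donors: find every N or O and count the H atoms it carries.
  atom 1 (N): bond orders sum to 1 → 2 H
  atom 5 (O): bond orders sum to 1 → 1 H
Lipinski HBD = 3.
Acceptors: N atoms = 1, O atoms = 1 → HBA = 2.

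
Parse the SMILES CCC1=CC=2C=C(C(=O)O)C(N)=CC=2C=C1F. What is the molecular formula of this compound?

Walk through each heavy atom and fill implicit hydrogens from standard valence (C 4, N 3, O 2, S 2, halogen 1):
  atom 1: C, bond orders sum to 1 (valence 4) → 3 H
  atom 2: C, bond orders sum to 2 (valence 4) → 2 H
  atom 3: C, bond orders sum to 4 (valence 4) → 0 H
  atom 4: C, bond orders sum to 3 (valence 4) → 1 H
  atom 5: C, bond orders sum to 4 (valence 4) → 0 H
  atom 6: C, bond orders sum to 3 (valence 4) → 1 H
  atom 7: C, bond orders sum to 4 (valence 4) → 0 H
  atom 8: C, bond orders sum to 4 (valence 4) → 0 H
  atom 9: O, bond orders sum to 2 (valence 2) → 0 H
  atom 10: O, bond orders sum to 1 (valence 2) → 1 H
  atom 11: C, bond orders sum to 4 (valence 4) → 0 H
  atom 12: N, bond orders sum to 1 (valence 3) → 2 H
  atom 13: C, bond orders sum to 3 (valence 4) → 1 H
  atom 14: C, bond orders sum to 4 (valence 4) → 0 H
  atom 15: C, bond orders sum to 3 (valence 4) → 1 H
  atom 16: C, bond orders sum to 4 (valence 4) → 0 H
  atom 17: F (halogen, monovalent) → 0 H
Totals → C:13, H:12, F:1, N:1, O:2.
In Hill order: C13H12FNO2.

C13H12FNO2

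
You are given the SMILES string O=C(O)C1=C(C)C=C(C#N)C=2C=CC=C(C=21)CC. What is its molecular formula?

C15H13NO2

Walk through each heavy atom and fill implicit hydrogens from standard valence (C 4, N 3, O 2, S 2, halogen 1):
  atom 1: O, bond orders sum to 2 (valence 2) → 0 H
  atom 2: C, bond orders sum to 4 (valence 4) → 0 H
  atom 3: O, bond orders sum to 1 (valence 2) → 1 H
  atom 4: C, bond orders sum to 4 (valence 4) → 0 H
  atom 5: C, bond orders sum to 4 (valence 4) → 0 H
  atom 6: C, bond orders sum to 1 (valence 4) → 3 H
  atom 7: C, bond orders sum to 3 (valence 4) → 1 H
  atom 8: C, bond orders sum to 4 (valence 4) → 0 H
  atom 9: C, bond orders sum to 4 (valence 4) → 0 H
  atom 10: N, bond orders sum to 3 (valence 3) → 0 H
  atom 11: C, bond orders sum to 4 (valence 4) → 0 H
  atom 12: C, bond orders sum to 3 (valence 4) → 1 H
  atom 13: C, bond orders sum to 3 (valence 4) → 1 H
  atom 14: C, bond orders sum to 3 (valence 4) → 1 H
  atom 15: C, bond orders sum to 4 (valence 4) → 0 H
  atom 16: C, bond orders sum to 4 (valence 4) → 0 H
  atom 17: C, bond orders sum to 2 (valence 4) → 2 H
  atom 18: C, bond orders sum to 1 (valence 4) → 3 H
Totals → C:15, H:13, N:1, O:2.
In Hill order: C15H13NO2.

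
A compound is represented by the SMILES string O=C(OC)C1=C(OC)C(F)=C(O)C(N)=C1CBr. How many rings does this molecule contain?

1

In SMILES, each pair of matching ring-closure digits denotes one ring-closing bond; the number of such bonds equals the number of independent rings.
Ring-closure bonds here: 1.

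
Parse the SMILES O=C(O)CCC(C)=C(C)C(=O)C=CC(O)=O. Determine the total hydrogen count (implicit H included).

Walk through each heavy atom and fill implicit hydrogens from standard valence (C 4, N 3, O 2, S 2, halogen 1):
  atom 1: O, bond orders sum to 2 (valence 2) → 0 H
  atom 2: C, bond orders sum to 4 (valence 4) → 0 H
  atom 3: O, bond orders sum to 1 (valence 2) → 1 H
  atom 4: C, bond orders sum to 2 (valence 4) → 2 H
  atom 5: C, bond orders sum to 2 (valence 4) → 2 H
  atom 6: C, bond orders sum to 4 (valence 4) → 0 H
  atom 7: C, bond orders sum to 1 (valence 4) → 3 H
  atom 8: C, bond orders sum to 4 (valence 4) → 0 H
  atom 9: C, bond orders sum to 1 (valence 4) → 3 H
  atom 10: C, bond orders sum to 4 (valence 4) → 0 H
  atom 11: O, bond orders sum to 2 (valence 2) → 0 H
  atom 12: C, bond orders sum to 3 (valence 4) → 1 H
  atom 13: C, bond orders sum to 3 (valence 4) → 1 H
  atom 14: C, bond orders sum to 4 (valence 4) → 0 H
  atom 15: O, bond orders sum to 1 (valence 2) → 1 H
  atom 16: O, bond orders sum to 2 (valence 2) → 0 H
Total hydrogens: 14.

14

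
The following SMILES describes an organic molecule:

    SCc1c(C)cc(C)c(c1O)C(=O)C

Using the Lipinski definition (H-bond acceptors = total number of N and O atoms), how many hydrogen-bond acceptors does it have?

2

N atoms: 0; O atoms: 2.
Lipinski HBA = 0 + 2 = 2.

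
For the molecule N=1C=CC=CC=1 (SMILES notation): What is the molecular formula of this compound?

C5H5N

Walk through each heavy atom and fill implicit hydrogens from standard valence (C 4, N 3, O 2, S 2, halogen 1):
  atom 1: N, bond orders sum to 3 (valence 3) → 0 H
  atom 2: C, bond orders sum to 3 (valence 4) → 1 H
  atom 3: C, bond orders sum to 3 (valence 4) → 1 H
  atom 4: C, bond orders sum to 3 (valence 4) → 1 H
  atom 5: C, bond orders sum to 3 (valence 4) → 1 H
  atom 6: C, bond orders sum to 3 (valence 4) → 1 H
Totals → C:5, H:5, N:1.
In Hill order: C5H5N.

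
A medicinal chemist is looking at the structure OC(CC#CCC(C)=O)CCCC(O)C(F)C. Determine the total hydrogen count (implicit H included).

21

Walk through each heavy atom and fill implicit hydrogens from standard valence (C 4, N 3, O 2, S 2, halogen 1):
  atom 1: O, bond orders sum to 1 (valence 2) → 1 H
  atom 2: C, bond orders sum to 3 (valence 4) → 1 H
  atom 3: C, bond orders sum to 2 (valence 4) → 2 H
  atom 4: C, bond orders sum to 4 (valence 4) → 0 H
  atom 5: C, bond orders sum to 4 (valence 4) → 0 H
  atom 6: C, bond orders sum to 2 (valence 4) → 2 H
  atom 7: C, bond orders sum to 4 (valence 4) → 0 H
  atom 8: C, bond orders sum to 1 (valence 4) → 3 H
  atom 9: O, bond orders sum to 2 (valence 2) → 0 H
  atom 10: C, bond orders sum to 2 (valence 4) → 2 H
  atom 11: C, bond orders sum to 2 (valence 4) → 2 H
  atom 12: C, bond orders sum to 2 (valence 4) → 2 H
  atom 13: C, bond orders sum to 3 (valence 4) → 1 H
  atom 14: O, bond orders sum to 1 (valence 2) → 1 H
  atom 15: C, bond orders sum to 3 (valence 4) → 1 H
  atom 16: F (halogen, monovalent) → 0 H
  atom 17: C, bond orders sum to 1 (valence 4) → 3 H
Total hydrogens: 21.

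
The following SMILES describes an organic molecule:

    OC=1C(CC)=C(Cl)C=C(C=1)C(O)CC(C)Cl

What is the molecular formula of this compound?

Walk through each heavy atom and fill implicit hydrogens from standard valence (C 4, N 3, O 2, S 2, halogen 1):
  atom 1: O, bond orders sum to 1 (valence 2) → 1 H
  atom 2: C, bond orders sum to 4 (valence 4) → 0 H
  atom 3: C, bond orders sum to 4 (valence 4) → 0 H
  atom 4: C, bond orders sum to 2 (valence 4) → 2 H
  atom 5: C, bond orders sum to 1 (valence 4) → 3 H
  atom 6: C, bond orders sum to 4 (valence 4) → 0 H
  atom 7: Cl (halogen, monovalent) → 0 H
  atom 8: C, bond orders sum to 3 (valence 4) → 1 H
  atom 9: C, bond orders sum to 4 (valence 4) → 0 H
  atom 10: C, bond orders sum to 3 (valence 4) → 1 H
  atom 11: C, bond orders sum to 3 (valence 4) → 1 H
  atom 12: O, bond orders sum to 1 (valence 2) → 1 H
  atom 13: C, bond orders sum to 2 (valence 4) → 2 H
  atom 14: C, bond orders sum to 3 (valence 4) → 1 H
  atom 15: C, bond orders sum to 1 (valence 4) → 3 H
  atom 16: Cl (halogen, monovalent) → 0 H
Totals → C:12, H:16, Cl:2, O:2.

C12H16Cl2O2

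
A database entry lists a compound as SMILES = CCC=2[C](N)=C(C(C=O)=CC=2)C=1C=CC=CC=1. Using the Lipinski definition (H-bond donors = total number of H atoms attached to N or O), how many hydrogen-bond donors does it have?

2

Donors: find every N or O and count the H atoms it carries.
  atom 5 (N): bond orders sum to 1 → 2 H
  atom 9 (O): bond orders sum to 2 → 0 H
Lipinski HBD = 2.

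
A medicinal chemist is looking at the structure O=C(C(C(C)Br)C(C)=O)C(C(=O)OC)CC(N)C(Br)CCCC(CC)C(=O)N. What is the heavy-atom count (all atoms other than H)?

28

Every atom symbol written in the SMILES (organic subset) is one heavy atom; implicit H are not written.
Heavy atoms by element → Br:2, C:19, N:2, O:5.
Total: 28.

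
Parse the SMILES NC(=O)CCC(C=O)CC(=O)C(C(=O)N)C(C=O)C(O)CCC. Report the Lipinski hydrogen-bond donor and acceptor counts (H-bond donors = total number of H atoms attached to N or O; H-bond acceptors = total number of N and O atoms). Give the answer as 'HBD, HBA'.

Donors: find every N or O and count the H atoms it carries.
  atom 1 (N): bond orders sum to 1 → 2 H
  atom 3 (O): bond orders sum to 2 → 0 H
  atom 8 (O): bond orders sum to 2 → 0 H
  atom 11 (O): bond orders sum to 2 → 0 H
  atom 14 (O): bond orders sum to 2 → 0 H
  atom 15 (N): bond orders sum to 1 → 2 H
  atom 18 (O): bond orders sum to 2 → 0 H
  atom 20 (O): bond orders sum to 1 → 1 H
Lipinski HBD = 5.
Acceptors: N atoms = 2, O atoms = 6 → HBA = 8.

5, 8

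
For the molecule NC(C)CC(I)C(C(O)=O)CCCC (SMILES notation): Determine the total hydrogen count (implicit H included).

Walk through each heavy atom and fill implicit hydrogens from standard valence (C 4, N 3, O 2, S 2, halogen 1):
  atom 1: N, bond orders sum to 1 (valence 3) → 2 H
  atom 2: C, bond orders sum to 3 (valence 4) → 1 H
  atom 3: C, bond orders sum to 1 (valence 4) → 3 H
  atom 4: C, bond orders sum to 2 (valence 4) → 2 H
  atom 5: C, bond orders sum to 3 (valence 4) → 1 H
  atom 6: I (halogen, monovalent) → 0 H
  atom 7: C, bond orders sum to 3 (valence 4) → 1 H
  atom 8: C, bond orders sum to 4 (valence 4) → 0 H
  atom 9: O, bond orders sum to 1 (valence 2) → 1 H
  atom 10: O, bond orders sum to 2 (valence 2) → 0 H
  atom 11: C, bond orders sum to 2 (valence 4) → 2 H
  atom 12: C, bond orders sum to 2 (valence 4) → 2 H
  atom 13: C, bond orders sum to 2 (valence 4) → 2 H
  atom 14: C, bond orders sum to 1 (valence 4) → 3 H
Total hydrogens: 20.

20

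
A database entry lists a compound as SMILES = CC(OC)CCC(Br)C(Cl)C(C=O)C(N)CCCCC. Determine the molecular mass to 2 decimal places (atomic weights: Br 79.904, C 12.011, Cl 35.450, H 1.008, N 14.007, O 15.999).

370.76 g/mol

First, the molecular formula is C15H29BrClNO2 (counting implicit H from valence).
  Br: 1 × 79.904 = 79.904
  C: 15 × 12.011 = 180.165
  Cl: 1 × 35.450 = 35.450
  H: 29 × 1.008 = 29.232
  N: 1 × 14.007 = 14.007
  O: 2 × 15.999 = 31.998
Sum: 1×79.904 + 15×12.011 + 1×35.450 + 29×1.008 + 1×14.007 + 2×15.999 = 370.756 → 370.76 g/mol.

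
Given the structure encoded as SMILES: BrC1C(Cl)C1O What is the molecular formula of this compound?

Walk through each heavy atom and fill implicit hydrogens from standard valence (C 4, N 3, O 2, S 2, halogen 1):
  atom 1: Br (halogen, monovalent) → 0 H
  atom 2: C, bond orders sum to 3 (valence 4) → 1 H
  atom 3: C, bond orders sum to 3 (valence 4) → 1 H
  atom 4: Cl (halogen, monovalent) → 0 H
  atom 5: C, bond orders sum to 3 (valence 4) → 1 H
  atom 6: O, bond orders sum to 1 (valence 2) → 1 H
Totals → C:3, H:4, Br:1, Cl:1, O:1.
In Hill order: C3H4BrClO.

C3H4BrClO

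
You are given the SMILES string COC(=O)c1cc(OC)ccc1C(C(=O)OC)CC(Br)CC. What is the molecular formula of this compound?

C16H21BrO5

Walk through each heavy atom and fill implicit hydrogens from standard valence (C 4, N 3, O 2, S 2, halogen 1); for lowercase aromatic atoms, an aromatic c carries 1 H when it has two neighbours and 0 H with three, and aromatic n carries 0 H:
  atom 1: C, bond orders sum to 1 (valence 4) → 3 H
  atom 2: O, bond orders sum to 2 (valence 2) → 0 H
  atom 3: C, bond orders sum to 4 (valence 4) → 0 H
  atom 4: O, bond orders sum to 2 (valence 2) → 0 H
  atom 5: aromatic c, 3 neighbours → 0 H
  atom 6: aromatic c, 2 neighbours → 1 H
  atom 7: aromatic c, 3 neighbours → 0 H
  atom 8: O, bond orders sum to 2 (valence 2) → 0 H
  atom 9: C, bond orders sum to 1 (valence 4) → 3 H
  atom 10: aromatic c, 2 neighbours → 1 H
  atom 11: aromatic c, 2 neighbours → 1 H
  atom 12: aromatic c, 3 neighbours → 0 H
  atom 13: C, bond orders sum to 3 (valence 4) → 1 H
  atom 14: C, bond orders sum to 4 (valence 4) → 0 H
  atom 15: O, bond orders sum to 2 (valence 2) → 0 H
  atom 16: O, bond orders sum to 2 (valence 2) → 0 H
  atom 17: C, bond orders sum to 1 (valence 4) → 3 H
  atom 18: C, bond orders sum to 2 (valence 4) → 2 H
  atom 19: C, bond orders sum to 3 (valence 4) → 1 H
  atom 20: Br (halogen, monovalent) → 0 H
  atom 21: C, bond orders sum to 2 (valence 4) → 2 H
  atom 22: C, bond orders sum to 1 (valence 4) → 3 H
Totals → C:16, H:21, Br:1, O:5.
In Hill order: C16H21BrO5.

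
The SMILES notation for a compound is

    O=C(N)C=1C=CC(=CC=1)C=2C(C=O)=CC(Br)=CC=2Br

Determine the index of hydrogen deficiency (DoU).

Degree of unsaturation = (number of rings) + (number of π bonds).
Ring closures in the SMILES: 2.
π bonds: 8 double bonds (each 1 DoU) → 8 DoU from unsaturation.
Total DoU = 2 + 8 = 10.

10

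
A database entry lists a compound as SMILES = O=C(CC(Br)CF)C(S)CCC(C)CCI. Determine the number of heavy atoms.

16

Every atom symbol written in the SMILES (organic subset) is one heavy atom; implicit H are not written.
Heavy atoms by element → Br:1, C:11, F:1, I:1, O:1, S:1.
Total: 16.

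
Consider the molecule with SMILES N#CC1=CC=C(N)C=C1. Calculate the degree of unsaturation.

6

Molecular formula: C7H6N2.
DoU = (2C + 2 + N − H − X) / 2, where X is the halogen count and O/S are ignored.
    = (2·7 + 2 + 2 − 6 − 0) / 2 = 12 / 2 = 6.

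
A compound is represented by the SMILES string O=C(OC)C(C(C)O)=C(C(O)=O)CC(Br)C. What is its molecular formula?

C10H15BrO5

Walk through each heavy atom and fill implicit hydrogens from standard valence (C 4, N 3, O 2, S 2, halogen 1):
  atom 1: O, bond orders sum to 2 (valence 2) → 0 H
  atom 2: C, bond orders sum to 4 (valence 4) → 0 H
  atom 3: O, bond orders sum to 2 (valence 2) → 0 H
  atom 4: C, bond orders sum to 1 (valence 4) → 3 H
  atom 5: C, bond orders sum to 4 (valence 4) → 0 H
  atom 6: C, bond orders sum to 3 (valence 4) → 1 H
  atom 7: C, bond orders sum to 1 (valence 4) → 3 H
  atom 8: O, bond orders sum to 1 (valence 2) → 1 H
  atom 9: C, bond orders sum to 4 (valence 4) → 0 H
  atom 10: C, bond orders sum to 4 (valence 4) → 0 H
  atom 11: O, bond orders sum to 1 (valence 2) → 1 H
  atom 12: O, bond orders sum to 2 (valence 2) → 0 H
  atom 13: C, bond orders sum to 2 (valence 4) → 2 H
  atom 14: C, bond orders sum to 3 (valence 4) → 1 H
  atom 15: Br (halogen, monovalent) → 0 H
  atom 16: C, bond orders sum to 1 (valence 4) → 3 H
Totals → C:10, H:15, Br:1, O:5.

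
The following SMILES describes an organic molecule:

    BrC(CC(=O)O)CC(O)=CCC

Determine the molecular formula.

C8H13BrO3

Walk through each heavy atom and fill implicit hydrogens from standard valence (C 4, N 3, O 2, S 2, halogen 1):
  atom 1: Br (halogen, monovalent) → 0 H
  atom 2: C, bond orders sum to 3 (valence 4) → 1 H
  atom 3: C, bond orders sum to 2 (valence 4) → 2 H
  atom 4: C, bond orders sum to 4 (valence 4) → 0 H
  atom 5: O, bond orders sum to 2 (valence 2) → 0 H
  atom 6: O, bond orders sum to 1 (valence 2) → 1 H
  atom 7: C, bond orders sum to 2 (valence 4) → 2 H
  atom 8: C, bond orders sum to 4 (valence 4) → 0 H
  atom 9: O, bond orders sum to 1 (valence 2) → 1 H
  atom 10: C, bond orders sum to 3 (valence 4) → 1 H
  atom 11: C, bond orders sum to 2 (valence 4) → 2 H
  atom 12: C, bond orders sum to 1 (valence 4) → 3 H
Totals → C:8, H:13, Br:1, O:3.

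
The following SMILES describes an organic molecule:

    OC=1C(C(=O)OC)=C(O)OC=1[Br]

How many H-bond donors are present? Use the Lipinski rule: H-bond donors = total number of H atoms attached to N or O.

Donors: find every N or O and count the H atoms it carries.
  atom 1 (O): bond orders sum to 1 → 1 H
  atom 5 (O): bond orders sum to 2 → 0 H
  atom 6 (O): bond orders sum to 2 → 0 H
  atom 9 (O): bond orders sum to 1 → 1 H
  atom 10 (O): bond orders sum to 2 → 0 H
Lipinski HBD = 2.

2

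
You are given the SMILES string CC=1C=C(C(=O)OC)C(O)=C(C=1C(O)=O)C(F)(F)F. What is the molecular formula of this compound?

C11H9F3O5

Walk through each heavy atom and fill implicit hydrogens from standard valence (C 4, N 3, O 2, S 2, halogen 1):
  atom 1: C, bond orders sum to 1 (valence 4) → 3 H
  atom 2: C, bond orders sum to 4 (valence 4) → 0 H
  atom 3: C, bond orders sum to 3 (valence 4) → 1 H
  atom 4: C, bond orders sum to 4 (valence 4) → 0 H
  atom 5: C, bond orders sum to 4 (valence 4) → 0 H
  atom 6: O, bond orders sum to 2 (valence 2) → 0 H
  atom 7: O, bond orders sum to 2 (valence 2) → 0 H
  atom 8: C, bond orders sum to 1 (valence 4) → 3 H
  atom 9: C, bond orders sum to 4 (valence 4) → 0 H
  atom 10: O, bond orders sum to 1 (valence 2) → 1 H
  atom 11: C, bond orders sum to 4 (valence 4) → 0 H
  atom 12: C, bond orders sum to 4 (valence 4) → 0 H
  atom 13: C, bond orders sum to 4 (valence 4) → 0 H
  atom 14: O, bond orders sum to 1 (valence 2) → 1 H
  atom 15: O, bond orders sum to 2 (valence 2) → 0 H
  atom 16: C, bond orders sum to 4 (valence 4) → 0 H
  atom 17: F (halogen, monovalent) → 0 H
  atom 18: F (halogen, monovalent) → 0 H
  atom 19: F (halogen, monovalent) → 0 H
Totals → C:11, H:9, F:3, O:5.
In Hill order: C11H9F3O5.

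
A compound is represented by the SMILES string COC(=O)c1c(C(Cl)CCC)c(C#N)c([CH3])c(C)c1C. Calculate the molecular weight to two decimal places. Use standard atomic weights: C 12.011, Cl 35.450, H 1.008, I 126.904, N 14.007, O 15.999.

First, the molecular formula is C16H20ClNO2 (counting implicit H from valence).
  C: 16 × 12.011 = 192.176
  Cl: 1 × 35.450 = 35.450
  H: 20 × 1.008 = 20.160
  N: 1 × 14.007 = 14.007
  O: 2 × 15.999 = 31.998
Sum: 16×12.011 + 1×35.450 + 20×1.008 + 1×14.007 + 2×15.999 = 293.791 → 293.79 g/mol.

293.79 g/mol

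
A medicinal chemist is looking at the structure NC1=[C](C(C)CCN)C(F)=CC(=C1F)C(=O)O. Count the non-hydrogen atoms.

Every atom symbol written in the SMILES (organic subset) is one heavy atom; implicit H are not written.
Heavy atoms by element → C:11, F:2, N:2, O:2.
Total: 17.

17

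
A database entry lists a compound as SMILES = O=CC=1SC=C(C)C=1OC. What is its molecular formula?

C7H8O2S

Walk through each heavy atom and fill implicit hydrogens from standard valence (C 4, N 3, O 2, S 2, halogen 1):
  atom 1: O, bond orders sum to 2 (valence 2) → 0 H
  atom 2: C, bond orders sum to 3 (valence 4) → 1 H
  atom 3: C, bond orders sum to 4 (valence 4) → 0 H
  atom 4: S, bond orders sum to 2 (valence 2) → 0 H
  atom 5: C, bond orders sum to 3 (valence 4) → 1 H
  atom 6: C, bond orders sum to 4 (valence 4) → 0 H
  atom 7: C, bond orders sum to 1 (valence 4) → 3 H
  atom 8: C, bond orders sum to 4 (valence 4) → 0 H
  atom 9: O, bond orders sum to 2 (valence 2) → 0 H
  atom 10: C, bond orders sum to 1 (valence 4) → 3 H
Totals → C:7, H:8, O:2, S:1.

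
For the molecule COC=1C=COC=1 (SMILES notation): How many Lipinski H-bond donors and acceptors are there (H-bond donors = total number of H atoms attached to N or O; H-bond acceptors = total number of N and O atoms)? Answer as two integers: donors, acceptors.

0, 2

Donors: find every N or O and count the H atoms it carries.
  atom 2 (O): bond orders sum to 2 → 0 H
  atom 6 (O): bond orders sum to 2 → 0 H
Lipinski HBD = 0.
Acceptors: N atoms = 0, O atoms = 2 → HBA = 2.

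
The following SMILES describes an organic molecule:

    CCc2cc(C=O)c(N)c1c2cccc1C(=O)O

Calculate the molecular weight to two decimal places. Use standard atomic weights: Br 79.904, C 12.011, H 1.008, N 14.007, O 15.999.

243.26 g/mol

First, the molecular formula is C14H13NO3 (counting implicit H from valence).
  C: 14 × 12.011 = 168.154
  H: 13 × 1.008 = 13.104
  N: 1 × 14.007 = 14.007
  O: 3 × 15.999 = 47.997
Sum: 14×12.011 + 13×1.008 + 1×14.007 + 3×15.999 = 243.262 → 243.26 g/mol.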